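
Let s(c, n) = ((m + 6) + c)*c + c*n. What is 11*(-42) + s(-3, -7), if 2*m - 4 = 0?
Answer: -456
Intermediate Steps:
m = 2 (m = 2 + (½)*0 = 2 + 0 = 2)
s(c, n) = c*n + c*(8 + c) (s(c, n) = ((2 + 6) + c)*c + c*n = (8 + c)*c + c*n = c*(8 + c) + c*n = c*n + c*(8 + c))
11*(-42) + s(-3, -7) = 11*(-42) - 3*(8 - 3 - 7) = -462 - 3*(-2) = -462 + 6 = -456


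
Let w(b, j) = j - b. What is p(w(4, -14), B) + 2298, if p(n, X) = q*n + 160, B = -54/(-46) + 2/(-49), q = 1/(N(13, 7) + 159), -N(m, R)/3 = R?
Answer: 56531/23 ≈ 2457.9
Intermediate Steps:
N(m, R) = -3*R
q = 1/138 (q = 1/(-3*7 + 159) = 1/(-21 + 159) = 1/138 ≈ 0.0072464)
B = 1277/1127 (B = -54*(-1/46) + 2*(-1/49) = 27/23 - 2/49 = 1277/1127 ≈ 1.1331)
p(n, X) = 160 + n/138 (p(n, X) = n/138 + 160 = 160 + n/138)
p(w(4, -14), B) + 2298 = (160 + (-14 - 1*4)/138) + 2298 = (160 + (-14 - 4)/138) + 2298 = (160 + (1/138)*(-18)) + 2298 = (160 - 3/23) + 2298 = 3677/23 + 2298 = 56531/23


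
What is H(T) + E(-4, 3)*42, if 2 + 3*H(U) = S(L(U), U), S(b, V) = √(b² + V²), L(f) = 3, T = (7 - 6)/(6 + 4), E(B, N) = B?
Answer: -506/3 + √901/30 ≈ -167.67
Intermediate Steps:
T = ⅒ (T = 1/10 = 1*(⅒) = ⅒ ≈ 0.10000)
S(b, V) = √(V² + b²)
H(U) = -⅔ + √(9 + U²)/3 (H(U) = -⅔ + √(U² + 3²)/3 = -⅔ + √(U² + 9)/3 = -⅔ + √(9 + U²)/3)
H(T) + E(-4, 3)*42 = (-⅔ + √(9 + (⅒)²)/3) - 4*42 = (-⅔ + √(9 + 1/100)/3) - 168 = (-⅔ + √(901/100)/3) - 168 = (-⅔ + (√901/10)/3) - 168 = (-⅔ + √901/30) - 168 = -506/3 + √901/30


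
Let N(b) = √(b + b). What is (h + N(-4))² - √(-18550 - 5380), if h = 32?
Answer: 1016 - I*√23930 + 128*I*√2 ≈ 1016.0 + 26.326*I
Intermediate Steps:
N(b) = √2*√b (N(b) = √(2*b) = √2*√b)
(h + N(-4))² - √(-18550 - 5380) = (32 + √2*√(-4))² - √(-18550 - 5380) = (32 + √2*(2*I))² - √(-23930) = (32 + 2*I*√2)² - I*√23930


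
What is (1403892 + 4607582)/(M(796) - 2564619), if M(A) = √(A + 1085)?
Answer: -2569523406401/1096211768880 - 3005737*√209/1096211768880 ≈ -2.3440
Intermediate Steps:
M(A) = √(1085 + A)
(1403892 + 4607582)/(M(796) - 2564619) = (1403892 + 4607582)/(√(1085 + 796) - 2564619) = 6011474/(√1881 - 2564619) = 6011474/(3*√209 - 2564619) = 6011474/(-2564619 + 3*√209)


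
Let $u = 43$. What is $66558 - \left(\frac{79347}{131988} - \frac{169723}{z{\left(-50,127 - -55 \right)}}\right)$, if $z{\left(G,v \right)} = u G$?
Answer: $\frac{3144145201371}{47295700} \approx 66479.0$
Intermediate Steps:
$z{\left(G,v \right)} = 43 G$
$66558 - \left(\frac{79347}{131988} - \frac{169723}{z{\left(-50,127 - -55 \right)}}\right) = 66558 - \left(\frac{79347}{131988} - \frac{169723}{43 \left(-50\right)}\right) = 66558 - \left(79347 \cdot \frac{1}{131988} - \frac{169723}{-2150}\right) = 66558 - \left(\frac{26449}{43996} - - \frac{169723}{2150}\right) = 66558 - \left(\frac{26449}{43996} + \frac{169723}{2150}\right) = 66558 - \frac{3761999229}{47295700} = \frac{3144145201371}{47295700}$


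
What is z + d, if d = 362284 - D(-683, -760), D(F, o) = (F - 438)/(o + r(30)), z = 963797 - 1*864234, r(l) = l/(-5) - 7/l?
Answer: 10616443359/22987 ≈ 4.6185e+5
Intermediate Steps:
r(l) = -7/l - l/5 (r(l) = l*(-1/5) - 7/l = -l/5 - 7/l = -7/l - l/5)
z = 99563 (z = 963797 - 864234 = 99563)
D(F, o) = (-438 + F)/(-187/30 + o) (D(F, o) = (F - 438)/(o + (-7/30 - 1/5*30)) = (-438 + F)/(o + (-7*1/30 - 6)) = (-438 + F)/(o + (-7/30 - 6)) = (-438 + F)/(o - 187/30) = (-438 + F)/(-187/30 + o))
d = 8327788678/22987 (d = 362284 - 30*(-438 - 683)/(-187 + 30*(-760)) = 362284 - 30*(-1121)/(-187 - 22800) = 362284 - 30*(-1121)/(-22987) = 362284 - 30*(-1)*(-1121)/22987 = 362284 - 1*33630/22987 = 362284 - 33630/22987 = 8327788678/22987 ≈ 3.6228e+5)
z + d = 99563 + 8327788678/22987 = 10616443359/22987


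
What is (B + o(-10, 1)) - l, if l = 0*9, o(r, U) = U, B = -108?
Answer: -107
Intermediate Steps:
l = 0
(B + o(-10, 1)) - l = (-108 + 1) - 1*0 = -107 + 0 = -107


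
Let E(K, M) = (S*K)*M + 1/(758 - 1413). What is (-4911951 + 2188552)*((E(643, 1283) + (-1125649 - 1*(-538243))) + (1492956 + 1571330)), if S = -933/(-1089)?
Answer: -2061519584067495818/237765 ≈ -8.6704e+12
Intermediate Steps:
S = 311/363 (S = -933*(-1/1089) = 311/363 ≈ 0.85675)
E(K, M) = -1/655 + 311*K*M/363 (E(K, M) = (311*K/363)*M + 1/(758 - 1413) = 311*K*M/363 + 1/(-655) = 311*K*M/363 - 1/655 = -1/655 + 311*K*M/363)
(-4911951 + 2188552)*((E(643, 1283) + (-1125649 - 1*(-538243))) + (1492956 + 1571330)) = (-4911951 + 2188552)*(((-1/655 + (311/363)*643*1283) + (-1125649 - 1*(-538243))) + (1492956 + 1571330)) = -2723399*(((-1/655 + 256565359/363) + (-1125649 + 538243)) + 3064286) = -2723399*((168050309782/237765 - 587406) + 3064286) = -2723399*(28385722192/237765 + 3064286) = -2723399*756965682982/237765 = -2061519584067495818/237765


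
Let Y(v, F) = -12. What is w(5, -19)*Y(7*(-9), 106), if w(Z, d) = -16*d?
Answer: -3648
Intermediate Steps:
w(5, -19)*Y(7*(-9), 106) = -16*(-19)*(-12) = 304*(-12) = -3648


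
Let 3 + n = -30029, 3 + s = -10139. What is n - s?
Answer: -19890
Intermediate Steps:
s = -10142 (s = -3 - 10139 = -10142)
n = -30032 (n = -3 - 30029 = -30032)
n - s = -30032 - 1*(-10142) = -30032 + 10142 = -19890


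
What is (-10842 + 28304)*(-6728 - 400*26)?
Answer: -299089136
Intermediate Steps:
(-10842 + 28304)*(-6728 - 400*26) = 17462*(-6728 - 10400) = 17462*(-17128) = -299089136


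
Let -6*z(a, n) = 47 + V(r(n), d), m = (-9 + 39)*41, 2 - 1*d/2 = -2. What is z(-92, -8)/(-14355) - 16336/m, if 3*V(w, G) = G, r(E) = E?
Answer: -140695859/10593990 ≈ -13.281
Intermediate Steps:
d = 8 (d = 4 - 2*(-2) = 4 + 4 = 8)
m = 1230 (m = 30*41 = 1230)
V(w, G) = G/3
z(a, n) = -149/18 (z(a, n) = -(47 + (1/3)*8)/6 = -(47 + 8/3)/6 = -1/6*149/3 = -149/18)
z(-92, -8)/(-14355) - 16336/m = -149/18/(-14355) - 16336/1230 = -149/18*(-1/14355) - 16336*1/1230 = 149/258390 - 8168/615 = -140695859/10593990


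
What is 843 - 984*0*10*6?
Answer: 843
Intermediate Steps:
843 - 984*0*10*6 = 843 - 0*6 = 843 - 984*0 = 843 + 0 = 843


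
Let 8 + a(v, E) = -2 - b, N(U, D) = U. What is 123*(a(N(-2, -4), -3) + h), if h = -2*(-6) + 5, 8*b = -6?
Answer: 3813/4 ≈ 953.25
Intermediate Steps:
b = -¾ (b = (⅛)*(-6) = -¾ ≈ -0.75000)
a(v, E) = -37/4 (a(v, E) = -8 + (-2 - 1*(-¾)) = -8 + (-2 + ¾) = -8 - 5/4 = -37/4)
h = 17 (h = 12 + 5 = 17)
123*(a(N(-2, -4), -3) + h) = 123*(-37/4 + 17) = 123*(31/4) = 3813/4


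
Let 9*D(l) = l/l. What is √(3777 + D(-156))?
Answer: √33994/3 ≈ 61.458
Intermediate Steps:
D(l) = ⅑ (D(l) = (l/l)/9 = (⅑)*1 = ⅑)
√(3777 + D(-156)) = √(3777 + ⅑) = √(33994/9) = √33994/3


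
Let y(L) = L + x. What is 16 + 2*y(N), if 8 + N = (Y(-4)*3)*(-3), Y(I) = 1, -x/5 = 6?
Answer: -78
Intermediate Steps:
x = -30 (x = -5*6 = -30)
N = -17 (N = -8 + (1*3)*(-3) = -8 + 3*(-3) = -8 - 9 = -17)
y(L) = -30 + L (y(L) = L - 30 = -30 + L)
16 + 2*y(N) = 16 + 2*(-30 - 17) = 16 + 2*(-47) = 16 - 94 = -78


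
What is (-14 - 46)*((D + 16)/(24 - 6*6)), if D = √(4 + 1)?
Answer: 80 + 5*√5 ≈ 91.180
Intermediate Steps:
D = √5 ≈ 2.2361
(-14 - 46)*((D + 16)/(24 - 6*6)) = (-14 - 46)*((√5 + 16)/(24 - 6*6)) = -60*(16 + √5)/(24 - 36) = -60*(16 + √5)/(-12) = -60*(16 + √5)*(-1)/12 = -60*(-4/3 - √5/12) = 80 + 5*√5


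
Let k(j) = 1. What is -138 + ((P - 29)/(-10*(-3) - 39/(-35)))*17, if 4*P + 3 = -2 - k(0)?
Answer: -336859/2178 ≈ -154.66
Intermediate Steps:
P = -3/2 (P = -3/4 + (-2 - 1*1)/4 = -3/4 + (-2 - 1)/4 = -3/4 + (1/4)*(-3) = -3/4 - 3/4 = -3/2 ≈ -1.5000)
-138 + ((P - 29)/(-10*(-3) - 39/(-35)))*17 = -138 + ((-3/2 - 29)/(-10*(-3) - 39/(-35)))*17 = -138 - 61/(2*(30 - 39*(-1/35)))*17 = -138 - 61/(2*(30 + 39/35))*17 = -138 - 61/(2*1089/35)*17 = -138 - 61/2*35/1089*17 = -138 - 2135/2178*17 = -138 - 36295/2178 = -336859/2178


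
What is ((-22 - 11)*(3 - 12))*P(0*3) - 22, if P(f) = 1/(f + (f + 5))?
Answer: 187/5 ≈ 37.400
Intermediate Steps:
P(f) = 1/(5 + 2*f) (P(f) = 1/(f + (5 + f)) = 1/(5 + 2*f))
((-22 - 11)*(3 - 12))*P(0*3) - 22 = ((-22 - 11)*(3 - 12))/(5 + 2*(0*3)) - 22 = (-33*(-9))/(5 + 2*0) - 22 = 297/(5 + 0) - 22 = 297/5 - 22 = 187/5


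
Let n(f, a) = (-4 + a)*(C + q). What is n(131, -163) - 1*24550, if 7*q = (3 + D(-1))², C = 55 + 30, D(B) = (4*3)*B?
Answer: -284742/7 ≈ -40677.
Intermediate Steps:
D(B) = 12*B
C = 85
q = 81/7 (q = (3 + 12*(-1))²/7 = (3 - 12)²/7 = (⅐)*(-9)² = (⅐)*81 = 81/7 ≈ 11.571)
n(f, a) = -2704/7 + 676*a/7 (n(f, a) = (-4 + a)*(85 + 81/7) = (-4 + a)*(676/7) = -2704/7 + 676*a/7)
n(131, -163) - 1*24550 = (-2704/7 + (676/7)*(-163)) - 1*24550 = (-2704/7 - 110188/7) - 24550 = -112892/7 - 24550 = -284742/7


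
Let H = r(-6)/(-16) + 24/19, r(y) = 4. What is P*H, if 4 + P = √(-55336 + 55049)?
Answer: -77/19 + 77*I*√287/76 ≈ -4.0526 + 17.164*I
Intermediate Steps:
P = -4 + I*√287 (P = -4 + √(-55336 + 55049) = -4 + √(-287) = -4 + I*√287 ≈ -4.0 + 16.941*I)
H = 77/76 (H = 4/(-16) + 24/19 = 4*(-1/16) + 24*(1/19) = -¼ + 24/19 = 77/76 ≈ 1.0132)
P*H = (-4 + I*√287)*(77/76) = -77/19 + 77*I*√287/76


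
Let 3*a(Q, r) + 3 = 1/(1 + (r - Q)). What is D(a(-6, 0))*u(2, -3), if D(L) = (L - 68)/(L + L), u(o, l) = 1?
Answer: 181/5 ≈ 36.200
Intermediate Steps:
a(Q, r) = -1 + 1/(3*(1 + r - Q)) (a(Q, r) = -1 + 1/(3*(1 + (r - Q))) = -1 + 1/(3*(1 + r - Q)))
D(L) = (-68 + L)/(2*L) (D(L) = (-68 + L)/((2*L)) = (-68 + L)*(1/(2*L)) = (-68 + L)/(2*L))
D(a(-6, 0))*u(2, -3) = ((-68 + (-⅔ - 6 - 1*0)/(1 + 0 - 1*(-6)))/(2*(((-⅔ - 6 - 1*0)/(1 + 0 - 1*(-6))))))*1 = ((-68 + (-⅔ - 6 + 0)/(1 + 0 + 6))/(2*(((-⅔ - 6 + 0)/(1 + 0 + 6)))))*1 = ((-68 - 20/3/7)/(2*((-20/3/7))))*1 = ((-68 + (⅐)*(-20/3))/(2*(((⅐)*(-20/3)))))*1 = ((-68 - 20/21)/(2*(-20/21)))*1 = ((½)*(-21/20)*(-1448/21))*1 = (181/5)*1 = 181/5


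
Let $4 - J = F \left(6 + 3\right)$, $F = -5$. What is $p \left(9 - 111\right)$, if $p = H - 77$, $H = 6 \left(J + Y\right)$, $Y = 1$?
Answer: $-22746$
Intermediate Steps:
$J = 49$ ($J = 4 - - 5 \left(6 + 3\right) = 4 - \left(-5\right) 9 = 4 - -45 = 4 + 45 = 49$)
$H = 300$ ($H = 6 \left(49 + 1\right) = 6 \cdot 50 = 300$)
$p = 223$ ($p = 300 - 77 = 223$)
$p \left(9 - 111\right) = 223 \left(9 - 111\right) = 223 \left(-102\right) = -22746$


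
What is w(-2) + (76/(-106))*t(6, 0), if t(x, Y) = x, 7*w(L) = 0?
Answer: -228/53 ≈ -4.3019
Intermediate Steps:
w(L) = 0 (w(L) = (⅐)*0 = 0)
w(-2) + (76/(-106))*t(6, 0) = 0 + (76/(-106))*6 = 0 + (76*(-1/106))*6 = 0 - 38/53*6 = 0 - 228/53 = -228/53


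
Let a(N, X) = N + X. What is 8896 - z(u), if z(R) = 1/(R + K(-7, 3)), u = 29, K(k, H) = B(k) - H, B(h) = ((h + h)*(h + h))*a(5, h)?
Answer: 3255937/366 ≈ 8896.0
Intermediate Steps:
B(h) = 4*h²*(5 + h) (B(h) = ((h + h)*(h + h))*(5 + h) = ((2*h)*(2*h))*(5 + h) = (4*h²)*(5 + h) = 4*h²*(5 + h))
K(k, H) = -H + 4*k²*(5 + k) (K(k, H) = 4*k²*(5 + k) - H = -H + 4*k²*(5 + k))
z(R) = 1/(-395 + R) (z(R) = 1/(R + (-1*3 + 4*(-7)²*(5 - 7))) = 1/(R + (-3 + 4*49*(-2))) = 1/(R + (-3 - 392)) = 1/(R - 395) = 1/(-395 + R))
8896 - z(u) = 8896 - 1/(-395 + 29) = 8896 - 1/(-366) = 8896 - 1*(-1/366) = 8896 + 1/366 = 3255937/366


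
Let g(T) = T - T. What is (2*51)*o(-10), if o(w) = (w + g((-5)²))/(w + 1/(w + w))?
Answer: 6800/67 ≈ 101.49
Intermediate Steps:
g(T) = 0
o(w) = w/(w + 1/(2*w)) (o(w) = (w + 0)/(w + 1/(w + w)) = w/(w + 1/(2*w)))
(2*51)*o(-10) = (2*51)*(2*(-10)²/(1 + 2*(-10)²)) = 102*(2*100/(1 + 2*100)) = 102*(2*100/(1 + 200)) = 102*(2*100/201) = 102*(2*100*(1/201)) = 102*(200/201) = 6800/67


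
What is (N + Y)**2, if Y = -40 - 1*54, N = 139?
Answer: 2025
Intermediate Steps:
Y = -94 (Y = -40 - 54 = -94)
(N + Y)**2 = (139 - 94)**2 = 45**2 = 2025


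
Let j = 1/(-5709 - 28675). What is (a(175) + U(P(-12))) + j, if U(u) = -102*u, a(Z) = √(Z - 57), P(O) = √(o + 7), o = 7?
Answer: -1/34384 + √118 - 102*√14 ≈ -370.79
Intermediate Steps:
P(O) = √14 (P(O) = √(7 + 7) = √14)
a(Z) = √(-57 + Z)
j = -1/34384 (j = 1/(-34384) = -1/34384 ≈ -2.9083e-5)
(a(175) + U(P(-12))) + j = (√(-57 + 175) - 102*√14) - 1/34384 = (√118 - 102*√14) - 1/34384 = -1/34384 + √118 - 102*√14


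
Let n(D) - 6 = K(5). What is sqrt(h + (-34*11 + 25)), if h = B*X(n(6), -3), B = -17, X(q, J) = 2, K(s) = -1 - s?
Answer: I*sqrt(383) ≈ 19.57*I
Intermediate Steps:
n(D) = 0 (n(D) = 6 + (-1 - 1*5) = 6 + (-1 - 5) = 6 - 6 = 0)
h = -34 (h = -17*2 = -34)
sqrt(h + (-34*11 + 25)) = sqrt(-34 + (-34*11 + 25)) = sqrt(-34 + (-374 + 25)) = sqrt(-34 - 349) = sqrt(-383) = I*sqrt(383)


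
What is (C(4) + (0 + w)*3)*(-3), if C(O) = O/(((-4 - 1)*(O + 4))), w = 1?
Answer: -87/10 ≈ -8.7000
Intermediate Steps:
C(O) = O/(-20 - 5*O) (C(O) = O/((-5*(4 + O))) = O/(-20 - 5*O))
(C(4) + (0 + w)*3)*(-3) = (-1*4/(20 + 5*4) + (0 + 1)*3)*(-3) = (-1*4/(20 + 20) + 1*3)*(-3) = (-1*4/40 + 3)*(-3) = (-1*4*1/40 + 3)*(-3) = (-⅒ + 3)*(-3) = (29/10)*(-3) = -87/10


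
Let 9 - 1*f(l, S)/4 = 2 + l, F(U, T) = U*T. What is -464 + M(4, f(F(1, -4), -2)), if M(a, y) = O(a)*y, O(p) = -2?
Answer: -552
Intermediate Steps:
F(U, T) = T*U
f(l, S) = 28 - 4*l (f(l, S) = 36 - 4*(2 + l) = 36 + (-8 - 4*l) = 28 - 4*l)
M(a, y) = -2*y
-464 + M(4, f(F(1, -4), -2)) = -464 - 2*(28 - (-16)) = -464 - 2*(28 - 4*(-4)) = -464 - 2*(28 + 16) = -464 - 2*44 = -464 - 88 = -552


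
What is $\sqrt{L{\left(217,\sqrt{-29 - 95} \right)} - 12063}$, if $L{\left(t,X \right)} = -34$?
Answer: $i \sqrt{12097} \approx 109.99 i$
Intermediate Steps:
$\sqrt{L{\left(217,\sqrt{-29 - 95} \right)} - 12063} = \sqrt{-34 - 12063} = \sqrt{-12097} = i \sqrt{12097}$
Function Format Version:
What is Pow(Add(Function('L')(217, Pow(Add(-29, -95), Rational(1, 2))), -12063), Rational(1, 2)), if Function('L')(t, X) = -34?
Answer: Mul(I, Pow(12097, Rational(1, 2))) ≈ Mul(109.99, I)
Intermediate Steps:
Pow(Add(Function('L')(217, Pow(Add(-29, -95), Rational(1, 2))), -12063), Rational(1, 2)) = Pow(Add(-34, -12063), Rational(1, 2)) = Pow(-12097, Rational(1, 2)) = Mul(I, Pow(12097, Rational(1, 2)))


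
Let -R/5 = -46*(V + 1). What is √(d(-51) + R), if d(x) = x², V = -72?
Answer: I*√13729 ≈ 117.17*I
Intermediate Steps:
R = -16330 (R = -(-230)*(-72 + 1) = -(-230)*(-71) = -5*3266 = -16330)
√(d(-51) + R) = √((-51)² - 16330) = √(2601 - 16330) = √(-13729) = I*√13729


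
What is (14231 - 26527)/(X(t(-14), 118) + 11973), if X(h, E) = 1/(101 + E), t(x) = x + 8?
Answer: -336603/327761 ≈ -1.0270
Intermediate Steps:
t(x) = 8 + x
(14231 - 26527)/(X(t(-14), 118) + 11973) = (14231 - 26527)/(1/(101 + 118) + 11973) = -12296/(1/219 + 11973) = -12296/2622088/219 = -12296*219/2622088 = -336603/327761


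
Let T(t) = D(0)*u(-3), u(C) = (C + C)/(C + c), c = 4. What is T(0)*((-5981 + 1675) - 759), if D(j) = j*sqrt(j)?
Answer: 0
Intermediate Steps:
u(C) = 2*C/(4 + C) (u(C) = (C + C)/(C + 4) = (2*C)/(4 + C) = 2*C/(4 + C))
D(j) = j**(3/2)
T(t) = 0 (T(t) = 0**(3/2)*(2*(-3)/(4 - 3)) = 0*(2*(-3)/1) = 0*(2*(-3)*1) = 0*(-6) = 0)
T(0)*((-5981 + 1675) - 759) = 0*((-5981 + 1675) - 759) = 0*(-4306 - 759) = 0*(-5065) = 0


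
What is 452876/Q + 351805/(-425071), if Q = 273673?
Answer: 96224924431/116330455783 ≈ 0.82717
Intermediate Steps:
452876/Q + 351805/(-425071) = 452876/273673 + 351805/(-425071) = 452876*(1/273673) + 351805*(-1/425071) = 452876/273673 - 351805/425071 = 96224924431/116330455783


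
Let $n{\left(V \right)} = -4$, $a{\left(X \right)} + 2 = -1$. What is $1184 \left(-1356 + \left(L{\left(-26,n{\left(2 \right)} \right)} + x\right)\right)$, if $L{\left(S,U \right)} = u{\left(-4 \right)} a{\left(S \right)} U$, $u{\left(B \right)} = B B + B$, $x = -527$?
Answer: $-2058976$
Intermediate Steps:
$u{\left(B \right)} = B + B^{2}$ ($u{\left(B \right)} = B^{2} + B = B + B^{2}$)
$a{\left(X \right)} = -3$ ($a{\left(X \right)} = -2 - 1 = -3$)
$L{\left(S,U \right)} = - 36 U$ ($L{\left(S,U \right)} = - 4 \left(1 - 4\right) \left(-3\right) U = \left(-4\right) \left(-3\right) \left(-3\right) U = 12 \left(-3\right) U = - 36 U$)
$1184 \left(-1356 + \left(L{\left(-26,n{\left(2 \right)} \right)} + x\right)\right) = 1184 \left(-1356 - 383\right) = 1184 \left(-1739\right) = -2058976$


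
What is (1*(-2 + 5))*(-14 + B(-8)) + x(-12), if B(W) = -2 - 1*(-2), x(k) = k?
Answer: -54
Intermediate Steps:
B(W) = 0 (B(W) = -2 + 2 = 0)
(1*(-2 + 5))*(-14 + B(-8)) + x(-12) = (1*(-2 + 5))*(-14 + 0) - 12 = (1*3)*(-14) - 12 = 3*(-14) - 12 = -42 - 12 = -54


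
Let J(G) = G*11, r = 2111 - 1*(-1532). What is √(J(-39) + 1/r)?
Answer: I*√5693447978/3643 ≈ 20.712*I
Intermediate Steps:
r = 3643 (r = 2111 + 1532 = 3643)
J(G) = 11*G
√(J(-39) + 1/r) = √(11*(-39) + 1/3643) = √(-429 + 1/3643) = √(-1562846/3643) = I*√5693447978/3643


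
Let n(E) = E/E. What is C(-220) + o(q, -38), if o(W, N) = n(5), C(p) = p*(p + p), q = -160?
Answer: 96801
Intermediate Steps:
n(E) = 1
C(p) = 2*p² (C(p) = p*(2*p) = 2*p²)
o(W, N) = 1
C(-220) + o(q, -38) = 2*(-220)² + 1 = 2*48400 + 1 = 96800 + 1 = 96801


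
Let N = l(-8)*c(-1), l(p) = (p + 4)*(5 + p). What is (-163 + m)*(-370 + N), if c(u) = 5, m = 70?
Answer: 28830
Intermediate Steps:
l(p) = (4 + p)*(5 + p)
N = 60 (N = (20 + (-8)² + 9*(-8))*5 = (20 + 64 - 72)*5 = 12*5 = 60)
(-163 + m)*(-370 + N) = (-163 + 70)*(-370 + 60) = -93*(-310) = 28830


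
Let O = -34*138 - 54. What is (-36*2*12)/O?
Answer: 144/791 ≈ 0.18205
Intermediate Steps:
O = -4746 (O = -4692 - 54 = -4746)
(-36*2*12)/O = (-36*2*12)/(-4746) = -72*12*(-1/4746) = -864*(-1/4746) = 144/791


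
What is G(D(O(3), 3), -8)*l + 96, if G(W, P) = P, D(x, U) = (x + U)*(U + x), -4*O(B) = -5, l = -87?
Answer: 792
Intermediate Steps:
O(B) = 5/4 (O(B) = -1/4*(-5) = 5/4)
D(x, U) = (U + x)**2 (D(x, U) = (U + x)*(U + x) = (U + x)**2)
G(D(O(3), 3), -8)*l + 96 = -8*(-87) + 96 = 696 + 96 = 792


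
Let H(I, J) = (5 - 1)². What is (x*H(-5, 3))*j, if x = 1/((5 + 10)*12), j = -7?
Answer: -28/45 ≈ -0.62222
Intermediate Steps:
H(I, J) = 16 (H(I, J) = 4² = 16)
x = 1/180 (x = (1/12)/15 = (1/15)*(1/12) = 1/180 ≈ 0.0055556)
(x*H(-5, 3))*j = ((1/180)*16)*(-7) = (4/45)*(-7) = -28/45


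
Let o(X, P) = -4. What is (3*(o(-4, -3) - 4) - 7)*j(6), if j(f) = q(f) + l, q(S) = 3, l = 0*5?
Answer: -93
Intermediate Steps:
l = 0
j(f) = 3 (j(f) = 3 + 0 = 3)
(3*(o(-4, -3) - 4) - 7)*j(6) = (3*(-4 - 4) - 7)*3 = (3*(-8) - 7)*3 = (-24 - 7)*3 = -31*3 = -93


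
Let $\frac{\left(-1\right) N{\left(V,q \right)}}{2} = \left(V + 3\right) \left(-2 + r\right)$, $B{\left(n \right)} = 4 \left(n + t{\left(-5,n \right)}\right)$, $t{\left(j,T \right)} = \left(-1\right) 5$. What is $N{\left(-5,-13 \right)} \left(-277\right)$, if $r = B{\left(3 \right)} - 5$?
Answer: $16620$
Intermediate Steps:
$t{\left(j,T \right)} = -5$
$B{\left(n \right)} = -20 + 4 n$ ($B{\left(n \right)} = 4 \left(n - 5\right) = 4 \left(-5 + n\right) = -20 + 4 n$)
$r = -13$ ($r = \left(-20 + 4 \cdot 3\right) - 5 = \left(-20 + 12\right) - 5 = -8 - 5 = -13$)
$N{\left(V,q \right)} = 90 + 30 V$ ($N{\left(V,q \right)} = - 2 \left(V + 3\right) \left(-2 - 13\right) = - 2 \left(3 + V\right) \left(-15\right) = - 2 \left(-45 - 15 V\right) = 90 + 30 V$)
$N{\left(-5,-13 \right)} \left(-277\right) = \left(90 + 30 \left(-5\right)\right) \left(-277\right) = \left(90 - 150\right) \left(-277\right) = \left(-60\right) \left(-277\right) = 16620$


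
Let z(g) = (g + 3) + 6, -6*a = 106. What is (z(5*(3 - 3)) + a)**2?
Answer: 676/9 ≈ 75.111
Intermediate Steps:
a = -53/3 (a = -1/6*106 = -53/3 ≈ -17.667)
z(g) = 9 + g (z(g) = (3 + g) + 6 = 9 + g)
(z(5*(3 - 3)) + a)**2 = ((9 + 5*(3 - 3)) - 53/3)**2 = ((9 + 5*0) - 53/3)**2 = ((9 + 0) - 53/3)**2 = (9 - 53/3)**2 = (-26/3)**2 = 676/9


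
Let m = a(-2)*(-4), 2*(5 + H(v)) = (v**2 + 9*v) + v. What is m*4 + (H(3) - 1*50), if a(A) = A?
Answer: -7/2 ≈ -3.5000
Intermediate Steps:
H(v) = -5 + v**2/2 + 5*v (H(v) = -5 + ((v**2 + 9*v) + v)/2 = -5 + (v**2 + 10*v)/2 = -5 + (v**2/2 + 5*v) = -5 + v**2/2 + 5*v)
m = 8 (m = -2*(-4) = 8)
m*4 + (H(3) - 1*50) = 8*4 + ((-5 + (1/2)*3**2 + 5*3) - 1*50) = 32 + ((-5 + (1/2)*9 + 15) - 50) = 32 + ((-5 + 9/2 + 15) - 50) = 32 + (29/2 - 50) = 32 - 71/2 = -7/2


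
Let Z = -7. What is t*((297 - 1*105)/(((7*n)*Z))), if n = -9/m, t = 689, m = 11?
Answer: 485056/147 ≈ 3299.7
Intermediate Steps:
n = -9/11 ≈ -0.81818
t*((297 - 1*105)/(((7*n)*Z))) = 689*((297 - 1*105)/(((7*(-9/11))*(-7)))) = 689*((297 - 105)/((-63/11*(-7)))) = 689*(192/(441/11)) = 689*(192*(11/441)) = 689*(704/147) = 485056/147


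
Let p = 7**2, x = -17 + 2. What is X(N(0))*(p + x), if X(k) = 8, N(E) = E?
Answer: 272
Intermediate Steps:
x = -15
p = 49
X(N(0))*(p + x) = 8*(49 - 15) = 8*34 = 272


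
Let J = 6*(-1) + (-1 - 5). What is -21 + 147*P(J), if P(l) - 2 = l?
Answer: -1491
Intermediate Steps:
J = -12 (J = -6 - 6 = -12)
P(l) = 2 + l
-21 + 147*P(J) = -21 + 147*(2 - 12) = -21 + 147*(-10) = -21 - 1470 = -1491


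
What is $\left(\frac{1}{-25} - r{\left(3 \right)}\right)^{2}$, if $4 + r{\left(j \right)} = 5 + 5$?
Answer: $\frac{22801}{625} \approx 36.482$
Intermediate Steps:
$r{\left(j \right)} = 6$ ($r{\left(j \right)} = -4 + \left(5 + 5\right) = -4 + 10 = 6$)
$\left(\frac{1}{-25} - r{\left(3 \right)}\right)^{2} = \left(\frac{1}{-25} - 6\right)^{2} = \left(- \frac{1}{25} - 6\right)^{2} = \left(- \frac{151}{25}\right)^{2} = \frac{22801}{625}$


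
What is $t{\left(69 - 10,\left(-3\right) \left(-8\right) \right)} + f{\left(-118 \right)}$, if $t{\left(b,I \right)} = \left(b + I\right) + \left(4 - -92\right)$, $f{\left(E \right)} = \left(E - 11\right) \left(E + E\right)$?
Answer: $30623$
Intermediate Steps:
$f{\left(E \right)} = 2 E \left(-11 + E\right)$ ($f{\left(E \right)} = \left(-11 + E\right) 2 E = 2 E \left(-11 + E\right)$)
$t{\left(b,I \right)} = 96 + I + b$ ($t{\left(b,I \right)} = \left(I + b\right) + \left(4 + 92\right) = \left(I + b\right) + 96 = 96 + I + b$)
$t{\left(69 - 10,\left(-3\right) \left(-8\right) \right)} + f{\left(-118 \right)} = \left(96 - -24 + \left(69 - 10\right)\right) + 2 \left(-118\right) \left(-11 - 118\right) = \left(96 + 24 + \left(69 - 10\right)\right) + 2 \left(-118\right) \left(-129\right) = \left(96 + 24 + 59\right) + 30444 = 179 + 30444 = 30623$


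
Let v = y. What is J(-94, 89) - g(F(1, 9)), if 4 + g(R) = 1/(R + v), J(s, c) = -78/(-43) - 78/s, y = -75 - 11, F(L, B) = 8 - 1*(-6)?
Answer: 968765/145512 ≈ 6.6576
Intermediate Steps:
F(L, B) = 14 (F(L, B) = 8 + 6 = 14)
y = -86
v = -86
J(s, c) = 78/43 - 78/s (J(s, c) = -78*(-1/43) - 78/s = 78/43 - 78/s)
g(R) = -4 + 1/(-86 + R) (g(R) = -4 + 1/(R - 86) = -4 + 1/(-86 + R))
J(-94, 89) - g(F(1, 9)) = (78/43 - 78/(-94)) - (345 - 4*14)/(-86 + 14) = (78/43 - 78*(-1/94)) - (345 - 56)/(-72) = (78/43 + 39/47) - (-1)*289/72 = 5343/2021 - 1*(-289/72) = 5343/2021 + 289/72 = 968765/145512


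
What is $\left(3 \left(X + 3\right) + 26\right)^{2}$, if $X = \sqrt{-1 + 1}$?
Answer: $1225$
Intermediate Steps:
$X = 0$ ($X = \sqrt{0} = 0$)
$\left(3 \left(X + 3\right) + 26\right)^{2} = \left(3 \left(0 + 3\right) + 26\right)^{2} = \left(3 \cdot 3 + 26\right)^{2} = \left(9 + 26\right)^{2} = 35^{2} = 1225$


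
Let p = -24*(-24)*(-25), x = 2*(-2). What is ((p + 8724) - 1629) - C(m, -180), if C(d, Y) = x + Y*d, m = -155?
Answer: -35201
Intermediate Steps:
x = -4
p = -14400 (p = 576*(-25) = -14400)
C(d, Y) = -4 + Y*d
((p + 8724) - 1629) - C(m, -180) = ((-14400 + 8724) - 1629) - (-4 - 180*(-155)) = (-5676 - 1629) - (-4 + 27900) = -7305 - 1*27896 = -7305 - 27896 = -35201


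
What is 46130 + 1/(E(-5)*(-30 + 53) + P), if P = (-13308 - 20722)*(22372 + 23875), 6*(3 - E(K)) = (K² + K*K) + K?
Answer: 145197451475508/3147571027 ≈ 46130.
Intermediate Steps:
E(K) = 3 - K²/3 - K/6 (E(K) = 3 - ((K² + K*K) + K)/6 = 3 - ((K² + K²) + K)/6 = 3 - (2*K² + K)/6 = 3 - (K + 2*K²)/6 = 3 + (-K²/3 - K/6) = 3 - K²/3 - K/6)
P = -1573785410 (P = -34030*46247 = -1573785410)
46130 + 1/(E(-5)*(-30 + 53) + P) = 46130 + 1/((3 - ⅓*(-5)² - ⅙*(-5))*(-30 + 53) - 1573785410) = 46130 + 1/((3 - ⅓*25 + ⅚)*23 - 1573785410) = 46130 + 1/((3 - 25/3 + ⅚)*23 - 1573785410) = 46130 + 1/(-9/2*23 - 1573785410) = 46130 + 1/(-207/2 - 1573785410) = 46130 + 1/(-3147571027/2) = 46130 - 2/3147571027 = 145197451475508/3147571027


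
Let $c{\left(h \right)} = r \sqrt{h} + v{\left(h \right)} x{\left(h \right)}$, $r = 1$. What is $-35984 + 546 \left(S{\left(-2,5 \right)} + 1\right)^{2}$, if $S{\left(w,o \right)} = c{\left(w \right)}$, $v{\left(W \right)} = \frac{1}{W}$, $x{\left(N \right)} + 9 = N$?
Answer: $- \frac{28015}{2} + 7098 i \sqrt{2} \approx -14008.0 + 10038.0 i$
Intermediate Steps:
$x{\left(N \right)} = -9 + N$
$c{\left(h \right)} = \sqrt{h} + \frac{-9 + h}{h}$ ($c{\left(h \right)} = 1 \sqrt{h} + \frac{-9 + h}{h} = \sqrt{h} + \frac{-9 + h}{h}$)
$S{\left(w,o \right)} = \frac{-9 + w + w^{\frac{3}{2}}}{w}$
$-35984 + 546 \left(S{\left(-2,5 \right)} + 1\right)^{2} = -35984 + 546 \left(\frac{-9 - 2 + \left(-2\right)^{\frac{3}{2}}}{-2} + 1\right)^{2} = -35984 + 546 \left(- \frac{-9 - 2 - 2 i \sqrt{2}}{2} + 1\right)^{2} = -35984 + 546 \left(- \frac{-11 - 2 i \sqrt{2}}{2} + 1\right)^{2} = -35984 + 546 \left(\left(\frac{11}{2} + i \sqrt{2}\right) + 1\right)^{2} = -35984 + 546 \left(\frac{13}{2} + i \sqrt{2}\right)^{2}$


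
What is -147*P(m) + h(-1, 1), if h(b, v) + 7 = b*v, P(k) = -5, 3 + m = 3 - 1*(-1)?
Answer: 727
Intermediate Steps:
m = 1 (m = -3 + (3 - 1*(-1)) = -3 + (3 + 1) = -3 + 4 = 1)
h(b, v) = -7 + b*v
-147*P(m) + h(-1, 1) = -147*(-5) + (-7 - 1*1) = 735 + (-7 - 1) = 735 - 8 = 727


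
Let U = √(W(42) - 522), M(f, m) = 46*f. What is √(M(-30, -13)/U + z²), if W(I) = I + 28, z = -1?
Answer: √(12769 + 77970*I*√113)/113 ≈ 5.741 + 5.6532*I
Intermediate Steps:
W(I) = 28 + I
U = 2*I*√113 (U = √((28 + 42) - 522) = √(70 - 522) = √(-452) = 2*I*√113 ≈ 21.26*I)
√(M(-30, -13)/U + z²) = √((46*(-30))/((2*I*√113)) + (-1)²) = √(-(-690)*I*√113/113 + 1) = √(690*I*√113/113 + 1) = √(1 + 690*I*√113/113)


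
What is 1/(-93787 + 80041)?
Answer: -1/13746 ≈ -7.2748e-5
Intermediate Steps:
1/(-93787 + 80041) = 1/(-13746) = -1/13746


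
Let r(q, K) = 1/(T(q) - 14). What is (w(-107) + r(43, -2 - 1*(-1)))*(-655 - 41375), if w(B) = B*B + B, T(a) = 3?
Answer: -5243704830/11 ≈ -4.7670e+8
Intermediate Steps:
w(B) = B + B² (w(B) = B² + B = B + B²)
r(q, K) = -1/11 (r(q, K) = 1/(3 - 14) = 1/(-11) = -1/11)
(w(-107) + r(43, -2 - 1*(-1)))*(-655 - 41375) = (-107*(1 - 107) - 1/11)*(-655 - 41375) = (-107*(-106) - 1/11)*(-42030) = (11342 - 1/11)*(-42030) = (124761/11)*(-42030) = -5243704830/11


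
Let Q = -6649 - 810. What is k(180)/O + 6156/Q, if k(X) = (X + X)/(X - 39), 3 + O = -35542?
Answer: -2057040204/2492223457 ≈ -0.82538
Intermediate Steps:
O = -35545 (O = -3 - 35542 = -35545)
Q = -7459
k(X) = 2*X/(-39 + X) (k(X) = (2*X)/(-39 + X) = 2*X/(-39 + X))
k(180)/O + 6156/Q = (2*180/(-39 + 180))/(-35545) + 6156/(-7459) = (2*180/141)*(-1/35545) + 6156*(-1/7459) = (2*180*(1/141))*(-1/35545) - 6156/7459 = (120/47)*(-1/35545) - 6156/7459 = -24/334123 - 6156/7459 = -2057040204/2492223457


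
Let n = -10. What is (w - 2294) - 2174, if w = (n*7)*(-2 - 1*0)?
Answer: -4328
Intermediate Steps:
w = 140 (w = (-10*7)*(-2 - 1*0) = -70*(-2 + 0) = -70*(-2) = 140)
(w - 2294) - 2174 = (140 - 2294) - 2174 = -2154 - 2174 = -4328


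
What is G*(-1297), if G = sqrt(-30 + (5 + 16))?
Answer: -3891*I ≈ -3891.0*I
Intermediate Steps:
G = 3*I (G = sqrt(-30 + 21) = sqrt(-9) = 3*I ≈ 3.0*I)
G*(-1297) = (3*I)*(-1297) = -3891*I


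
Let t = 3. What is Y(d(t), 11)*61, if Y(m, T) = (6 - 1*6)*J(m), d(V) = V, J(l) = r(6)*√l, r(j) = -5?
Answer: 0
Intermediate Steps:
J(l) = -5*√l
Y(m, T) = 0 (Y(m, T) = (6 - 1*6)*(-5*√m) = (6 - 6)*(-5*√m) = 0*(-5*√m) = 0)
Y(d(t), 11)*61 = 0*61 = 0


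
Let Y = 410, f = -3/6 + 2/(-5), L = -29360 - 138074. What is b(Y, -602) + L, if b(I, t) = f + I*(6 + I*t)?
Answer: -1013611749/10 ≈ -1.0136e+8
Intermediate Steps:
L = -167434
f = -9/10 (f = -3*1/6 + 2*(-1/5) = -1/2 - 2/5 = -9/10 ≈ -0.90000)
b(I, t) = -9/10 + I*(6 + I*t)
b(Y, -602) + L = (-9/10 + 6*410 - 602*410**2) - 167434 = (-9/10 + 2460 - 602*168100) - 167434 = (-9/10 + 2460 - 101196200) - 167434 = -1011937409/10 - 167434 = -1013611749/10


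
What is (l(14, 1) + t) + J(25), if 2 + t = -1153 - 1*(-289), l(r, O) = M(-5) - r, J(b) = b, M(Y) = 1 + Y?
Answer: -859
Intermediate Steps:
l(r, O) = -4 - r (l(r, O) = (1 - 5) - r = -4 - r)
t = -866 (t = -2 + (-1153 - 1*(-289)) = -2 + (-1153 + 289) = -2 - 864 = -866)
(l(14, 1) + t) + J(25) = ((-4 - 1*14) - 866) + 25 = ((-4 - 14) - 866) + 25 = (-18 - 866) + 25 = -884 + 25 = -859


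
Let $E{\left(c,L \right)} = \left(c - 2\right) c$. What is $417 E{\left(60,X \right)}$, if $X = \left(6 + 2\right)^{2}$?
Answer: $1451160$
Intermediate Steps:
$X = 64$ ($X = 8^{2} = 64$)
$E{\left(c,L \right)} = c \left(-2 + c\right)$ ($E{\left(c,L \right)} = \left(-2 + c\right) c = c \left(-2 + c\right)$)
$417 E{\left(60,X \right)} = 417 \cdot 60 \left(-2 + 60\right) = 417 \cdot 60 \cdot 58 = 417 \cdot 3480 = 1451160$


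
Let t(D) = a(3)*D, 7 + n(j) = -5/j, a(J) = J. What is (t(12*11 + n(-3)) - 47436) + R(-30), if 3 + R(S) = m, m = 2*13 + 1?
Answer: -47032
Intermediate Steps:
n(j) = -7 - 5/j
t(D) = 3*D
m = 27 (m = 26 + 1 = 27)
R(S) = 24 (R(S) = -3 + 27 = 24)
(t(12*11 + n(-3)) - 47436) + R(-30) = (3*(12*11 + (-7 - 5/(-3))) - 47436) + 24 = (3*(132 + (-7 - 5*(-⅓))) - 47436) + 24 = (3*(132 + (-7 + 5/3)) - 47436) + 24 = (3*(132 - 16/3) - 47436) + 24 = (3*(380/3) - 47436) + 24 = (380 - 47436) + 24 = -47056 + 24 = -47032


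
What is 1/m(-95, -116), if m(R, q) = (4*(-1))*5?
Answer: -1/20 ≈ -0.050000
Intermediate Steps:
m(R, q) = -20 (m(R, q) = -4*5 = -20)
1/m(-95, -116) = 1/(-20) = -1/20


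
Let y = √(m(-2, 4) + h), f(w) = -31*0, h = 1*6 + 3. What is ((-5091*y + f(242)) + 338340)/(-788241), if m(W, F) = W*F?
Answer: -111083/262747 ≈ -0.42278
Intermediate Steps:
m(W, F) = F*W
h = 9 (h = 6 + 3 = 9)
f(w) = 0
y = 1 (y = √(4*(-2) + 9) = √(-8 + 9) = √1 = 1)
((-5091*y + f(242)) + 338340)/(-788241) = ((-5091*1 + 0) + 338340)/(-788241) = ((-5091 + 0) + 338340)*(-1/788241) = (-5091 + 338340)*(-1/788241) = 333249*(-1/788241) = -111083/262747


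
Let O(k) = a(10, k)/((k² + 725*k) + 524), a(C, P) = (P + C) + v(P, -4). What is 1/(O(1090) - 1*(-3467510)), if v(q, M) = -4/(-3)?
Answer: 2968311/10292648077262 ≈ 2.8839e-7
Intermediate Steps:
v(q, M) = 4/3 (v(q, M) = -4*(-⅓) = 4/3)
a(C, P) = 4/3 + C + P (a(C, P) = (P + C) + 4/3 = (C + P) + 4/3 = 4/3 + C + P)
O(k) = (34/3 + k)/(524 + k² + 725*k) (O(k) = (4/3 + 10 + k)/((k² + 725*k) + 524) = (34/3 + k)/(524 + k² + 725*k))
1/(O(1090) - 1*(-3467510)) = 1/((34/3 + 1090)/(524 + 1090² + 725*1090) - 1*(-3467510)) = 1/((3304/3)/(524 + 1188100 + 790250) + 3467510) = 1/((3304/3)/1978874 + 3467510) = 1/((1/1978874)*(3304/3) + 3467510) = 1/(1652/2968311 + 3467510) = 1/(10292648077262/2968311) = 2968311/10292648077262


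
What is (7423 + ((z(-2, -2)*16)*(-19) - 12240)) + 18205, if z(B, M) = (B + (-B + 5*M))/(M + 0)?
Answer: 11868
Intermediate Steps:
z(B, M) = 5 (z(B, M) = (5*M)/M = 5)
(7423 + ((z(-2, -2)*16)*(-19) - 12240)) + 18205 = (7423 + ((5*16)*(-19) - 12240)) + 18205 = (7423 + (80*(-19) - 12240)) + 18205 = (7423 + (-1520 - 12240)) + 18205 = (7423 - 13760) + 18205 = -6337 + 18205 = 11868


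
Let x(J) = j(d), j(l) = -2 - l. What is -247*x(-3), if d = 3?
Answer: 1235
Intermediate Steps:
x(J) = -5 (x(J) = -2 - 1*3 = -2 - 3 = -5)
-247*x(-3) = -247*(-5) = 1235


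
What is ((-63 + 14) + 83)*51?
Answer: 1734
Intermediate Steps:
((-63 + 14) + 83)*51 = (-49 + 83)*51 = 34*51 = 1734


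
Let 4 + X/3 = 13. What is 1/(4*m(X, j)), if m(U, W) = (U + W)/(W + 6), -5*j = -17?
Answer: 47/608 ≈ 0.077303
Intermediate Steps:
X = 27 (X = -12 + 3*13 = -12 + 39 = 27)
j = 17/5 (j = -1/5*(-17) = 17/5 ≈ 3.4000)
m(U, W) = (U + W)/(6 + W)
1/(4*m(X, j)) = 1/(4*((27 + 17/5)/(6 + 17/5))) = 1/(4*((152/5)/(47/5))) = 1/(4*((5/47)*(152/5))) = 1/(4*(152/47)) = 1/(608/47) = 47/608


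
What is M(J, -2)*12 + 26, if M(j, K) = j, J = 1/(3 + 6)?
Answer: 82/3 ≈ 27.333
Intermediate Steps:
J = ⅑ (J = 1/9 = ⅑ ≈ 0.11111)
M(J, -2)*12 + 26 = (⅑)*12 + 26 = 4/3 + 26 = 82/3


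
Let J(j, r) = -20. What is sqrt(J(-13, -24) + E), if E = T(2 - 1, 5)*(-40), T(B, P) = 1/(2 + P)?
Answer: 6*I*sqrt(35)/7 ≈ 5.0709*I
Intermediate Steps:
E = -40/7 (E = -40/(2 + 5) = -40/7 ≈ -5.7143)
sqrt(J(-13, -24) + E) = sqrt(-20 - 40/7) = sqrt(-180/7) = 6*I*sqrt(35)/7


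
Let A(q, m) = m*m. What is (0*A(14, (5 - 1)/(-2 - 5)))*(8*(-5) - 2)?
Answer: 0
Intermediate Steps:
A(q, m) = m**2
(0*A(14, (5 - 1)/(-2 - 5)))*(8*(-5) - 2) = (0*((5 - 1)/(-2 - 5))**2)*(8*(-5) - 2) = (0*(4/(-7))**2)*(-40 - 2) = (0*(4*(-1/7))**2)*(-42) = (0*(-4/7)**2)*(-42) = (0*(16/49))*(-42) = 0*(-42) = 0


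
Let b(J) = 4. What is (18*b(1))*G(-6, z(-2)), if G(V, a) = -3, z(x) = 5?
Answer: -216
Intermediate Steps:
(18*b(1))*G(-6, z(-2)) = (18*4)*(-3) = 72*(-3) = -216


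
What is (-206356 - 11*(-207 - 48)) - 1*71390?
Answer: -274941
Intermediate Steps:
(-206356 - 11*(-207 - 48)) - 1*71390 = (-206356 - 11*(-255)) - 71390 = (-206356 + 2805) - 71390 = -203551 - 71390 = -274941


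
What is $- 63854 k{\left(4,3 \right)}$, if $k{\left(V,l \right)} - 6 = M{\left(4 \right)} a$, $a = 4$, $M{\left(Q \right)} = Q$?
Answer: $-1404788$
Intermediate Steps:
$k{\left(V,l \right)} = 22$ ($k{\left(V,l \right)} = 6 + 4 \cdot 4 = 6 + 16 = 22$)
$- 63854 k{\left(4,3 \right)} = \left(-63854\right) 22 = -1404788$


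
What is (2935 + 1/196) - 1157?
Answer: 348489/196 ≈ 1778.0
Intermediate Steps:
(2935 + 1/196) - 1157 = 575261/196 - 1157 = 348489/196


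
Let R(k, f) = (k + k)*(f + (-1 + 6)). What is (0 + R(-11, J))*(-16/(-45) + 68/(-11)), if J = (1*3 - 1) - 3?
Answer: 23072/45 ≈ 512.71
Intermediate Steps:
J = -1 (J = (3 - 1) - 3 = 2 - 3 = -1)
R(k, f) = 2*k*(5 + f) (R(k, f) = (2*k)*(f + 5) = (2*k)*(5 + f) = 2*k*(5 + f))
(0 + R(-11, J))*(-16/(-45) + 68/(-11)) = (0 + 2*(-11)*(5 - 1))*(-16/(-45) + 68/(-11)) = (0 + 2*(-11)*4)*(-16*(-1/45) + 68*(-1/11)) = (0 - 88)*(16/45 - 68/11) = -88*(-2884/495) = 23072/45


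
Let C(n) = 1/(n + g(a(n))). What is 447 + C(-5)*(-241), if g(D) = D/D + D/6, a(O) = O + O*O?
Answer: 1617/2 ≈ 808.50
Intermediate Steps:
a(O) = O + O²
g(D) = 1 + D/6 (g(D) = 1 + D*(⅙) = 1 + D/6)
C(n) = 1/(1 + n + n*(1 + n)/6) (C(n) = 1/(n + (1 + (n*(1 + n))/6)) = 1/(n + (1 + n*(1 + n)/6)) = 1/(1 + n + n*(1 + n)/6))
447 + C(-5)*(-241) = 447 + (6/(6 + (-5)² + 7*(-5)))*(-241) = 447 + (6/(6 + 25 - 35))*(-241) = 447 + (6/(-4))*(-241) = 447 + (6*(-¼))*(-241) = 447 - 3/2*(-241) = 447 + 723/2 = 1617/2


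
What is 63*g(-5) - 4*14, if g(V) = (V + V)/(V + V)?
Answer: 7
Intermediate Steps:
g(V) = 1 (g(V) = (2*V)/((2*V)) = (2*V)*(1/(2*V)) = 1)
63*g(-5) - 4*14 = 63*1 - 4*14 = 63 - 56 = 7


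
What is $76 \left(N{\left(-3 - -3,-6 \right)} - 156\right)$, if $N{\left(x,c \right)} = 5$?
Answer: $-11476$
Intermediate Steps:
$76 \left(N{\left(-3 - -3,-6 \right)} - 156\right) = 76 \left(5 - 156\right) = 76 \left(-151\right) = -11476$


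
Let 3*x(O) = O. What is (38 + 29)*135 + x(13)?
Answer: 27148/3 ≈ 9049.3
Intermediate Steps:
x(O) = O/3
(38 + 29)*135 + x(13) = (38 + 29)*135 + (1/3)*13 = 67*135 + 13/3 = 9045 + 13/3 = 27148/3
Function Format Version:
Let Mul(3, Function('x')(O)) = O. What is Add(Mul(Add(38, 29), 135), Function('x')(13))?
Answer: Rational(27148, 3) ≈ 9049.3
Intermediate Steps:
Function('x')(O) = Mul(Rational(1, 3), O)
Add(Mul(Add(38, 29), 135), Function('x')(13)) = Add(Mul(Add(38, 29), 135), Mul(Rational(1, 3), 13)) = Add(Mul(67, 135), Rational(13, 3)) = Add(9045, Rational(13, 3)) = Rational(27148, 3)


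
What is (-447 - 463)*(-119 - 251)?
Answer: 336700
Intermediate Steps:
(-447 - 463)*(-119 - 251) = -910*(-370) = 336700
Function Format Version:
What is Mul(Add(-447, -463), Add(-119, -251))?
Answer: 336700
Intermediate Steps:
Mul(Add(-447, -463), Add(-119, -251)) = Mul(-910, -370) = 336700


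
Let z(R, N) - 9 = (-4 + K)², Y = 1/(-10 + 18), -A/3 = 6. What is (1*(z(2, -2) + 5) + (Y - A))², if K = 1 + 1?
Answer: 83521/64 ≈ 1305.0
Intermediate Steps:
A = -18 (A = -3*6 = -18)
Y = ⅛ (Y = 1/8 = ⅛ ≈ 0.12500)
K = 2
z(R, N) = 13 (z(R, N) = 9 + (-4 + 2)² = 9 + (-2)² = 9 + 4 = 13)
(1*(z(2, -2) + 5) + (Y - A))² = (1*(13 + 5) + (⅛ - 1*(-18)))² = (1*18 + (⅛ + 18))² = (18 + 145/8)² = (289/8)² = 83521/64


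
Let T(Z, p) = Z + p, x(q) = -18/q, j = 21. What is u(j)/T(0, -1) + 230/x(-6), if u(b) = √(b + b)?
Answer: 230/3 - √42 ≈ 70.186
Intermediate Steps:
u(b) = √2*√b (u(b) = √(2*b) = √2*√b)
u(j)/T(0, -1) + 230/x(-6) = (√2*√21)/(0 - 1) + 230/((-18/(-6))) = √42/(-1) + 230/((-18*(-⅙))) = √42*(-1) + 230/3 = -√42 + 230*(⅓) = -√42 + 230/3 = 230/3 - √42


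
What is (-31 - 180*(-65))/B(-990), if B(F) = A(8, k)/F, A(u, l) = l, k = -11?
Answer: 1050210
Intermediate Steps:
B(F) = -11/F
(-31 - 180*(-65))/B(-990) = (-31 - 180*(-65))/((-11/(-990))) = (-31 + 11700)/((-11*(-1/990))) = 11669/(1/90) = 11669*90 = 1050210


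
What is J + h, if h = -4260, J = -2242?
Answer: -6502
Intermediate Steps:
J + h = -2242 - 4260 = -6502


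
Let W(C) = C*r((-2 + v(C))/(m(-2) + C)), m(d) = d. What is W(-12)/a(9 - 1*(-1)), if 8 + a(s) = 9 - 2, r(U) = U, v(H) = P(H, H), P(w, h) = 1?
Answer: 6/7 ≈ 0.85714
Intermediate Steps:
v(H) = 1
a(s) = -1 (a(s) = -8 + (9 - 2) = -8 + 7 = -1)
W(C) = -C/(-2 + C) (W(C) = C*((-2 + 1)/(-2 + C)) = C*(-1/(-2 + C)) = -C/(-2 + C))
W(-12)/a(9 - 1*(-1)) = -1*(-12)/(-2 - 12)/(-1) = -1*(-12)/(-14)*(-1) = -1*(-12)*(-1/14)*(-1) = -6/7*(-1) = 6/7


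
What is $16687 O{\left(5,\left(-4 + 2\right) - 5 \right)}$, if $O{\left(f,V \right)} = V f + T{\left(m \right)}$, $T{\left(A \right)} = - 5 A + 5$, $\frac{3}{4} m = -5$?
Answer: $\frac{166870}{3} \approx 55623.0$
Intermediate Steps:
$m = - \frac{20}{3}$ ($m = \frac{4}{3} \left(-5\right) = - \frac{20}{3} \approx -6.6667$)
$T{\left(A \right)} = 5 - 5 A$
$O{\left(f,V \right)} = \frac{115}{3} + V f$ ($O{\left(f,V \right)} = V f + \left(5 - - \frac{100}{3}\right) = V f + \left(5 + \frac{100}{3}\right) = V f + \frac{115}{3} = \frac{115}{3} + V f$)
$16687 O{\left(5,\left(-4 + 2\right) - 5 \right)} = 16687 \left(\frac{115}{3} + \left(\left(-4 + 2\right) - 5\right) 5\right) = 16687 \left(\frac{115}{3} + \left(-2 - 5\right) 5\right) = 16687 \left(\frac{115}{3} - 35\right) = 16687 \cdot \frac{10}{3} = \frac{166870}{3}$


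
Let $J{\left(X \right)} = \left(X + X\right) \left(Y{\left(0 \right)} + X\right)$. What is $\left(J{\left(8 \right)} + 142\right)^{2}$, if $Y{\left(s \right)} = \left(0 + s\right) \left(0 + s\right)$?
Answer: $72900$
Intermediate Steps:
$Y{\left(s \right)} = s^{2}$ ($Y{\left(s \right)} = s s = s^{2}$)
$J{\left(X \right)} = 2 X^{2}$ ($J{\left(X \right)} = \left(X + X\right) \left(0^{2} + X\right) = 2 X \left(0 + X\right) = 2 X X = 2 X^{2}$)
$\left(J{\left(8 \right)} + 142\right)^{2} = \left(2 \cdot 8^{2} + 142\right)^{2} = \left(2 \cdot 64 + 142\right)^{2} = \left(128 + 142\right)^{2} = 270^{2} = 72900$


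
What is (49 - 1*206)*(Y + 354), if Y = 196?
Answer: -86350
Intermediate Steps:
(49 - 1*206)*(Y + 354) = (49 - 1*206)*(196 + 354) = (49 - 206)*550 = -157*550 = -86350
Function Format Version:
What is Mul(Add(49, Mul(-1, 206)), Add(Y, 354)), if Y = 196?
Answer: -86350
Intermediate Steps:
Mul(Add(49, Mul(-1, 206)), Add(Y, 354)) = Mul(Add(49, Mul(-1, 206)), Add(196, 354)) = Mul(Add(49, -206), 550) = Mul(-157, 550) = -86350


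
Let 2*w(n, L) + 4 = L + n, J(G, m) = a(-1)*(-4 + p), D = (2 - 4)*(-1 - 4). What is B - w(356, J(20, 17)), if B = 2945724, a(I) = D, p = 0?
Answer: 2945568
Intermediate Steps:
D = 10 (D = -2*(-5) = 10)
a(I) = 10
J(G, m) = -40 (J(G, m) = 10*(-4 + 0) = 10*(-4) = -40)
w(n, L) = -2 + L/2 + n/2 (w(n, L) = -2 + (L + n)/2 = -2 + (L/2 + n/2) = -2 + L/2 + n/2)
B - w(356, J(20, 17)) = 2945724 - (-2 + (½)*(-40) + (½)*356) = 2945724 - (-2 - 20 + 178) = 2945724 - 1*156 = 2945724 - 156 = 2945568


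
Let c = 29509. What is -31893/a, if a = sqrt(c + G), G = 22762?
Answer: -31893*sqrt(52271)/52271 ≈ -139.50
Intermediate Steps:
a = sqrt(52271) (a = sqrt(29509 + 22762) = sqrt(52271) ≈ 228.63)
-31893/a = -31893*sqrt(52271)/52271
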